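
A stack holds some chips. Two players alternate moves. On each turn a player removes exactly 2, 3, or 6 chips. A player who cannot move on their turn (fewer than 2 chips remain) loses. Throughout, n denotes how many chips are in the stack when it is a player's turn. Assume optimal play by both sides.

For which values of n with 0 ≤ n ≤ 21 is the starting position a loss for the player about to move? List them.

Positions with no move are L. A position that does have a move is losing for the player to move precisely when every available move leads to a winning position for the opponent. Fill in the labels:
n=0: no move → L
n=1: no move → L
n=2: W (go to 0, an L position)
n=3: W (go to 1, an L position)
n=4: W (go to 1, an L position)
n=5: L (options 3(W), 2(W) are all W)
n=6: W (go to 0, an L position)
n=7: W (go to 5, an L position)
n=8: W (go to 5, an L position)
n=9: L (options 7(W), 6(W), 3(W) are all W)
n=10: L (options 8(W), 7(W), 4(W) are all W)
n=11: W (go to 9, an L position)
n=12: W (go to 10, an L position)
n=13: W (go to 10, an L position)
n=14: L (options 12(W), 11(W), 8(W) are all W)
n=15: W (go to 9, an L position)
n=16: W (go to 14, an L position)
n=17: W (go to 14, an L position)
n=18: L (options 16(W), 15(W), 12(W) are all W)
n=19: L (options 17(W), 16(W), 13(W) are all W)
n=20: W (go to 18, an L position)
n=21: W (go to 19, an L position)
Reading off the rows marked L gives the requested list; there are 8 such values of n.

0, 1, 5, 9, 10, 14, 18, 19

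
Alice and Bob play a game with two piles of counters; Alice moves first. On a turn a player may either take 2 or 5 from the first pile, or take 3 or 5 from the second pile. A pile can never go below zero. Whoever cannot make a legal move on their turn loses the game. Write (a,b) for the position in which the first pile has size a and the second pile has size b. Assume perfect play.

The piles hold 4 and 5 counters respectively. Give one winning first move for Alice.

Build the W/L table. Terminal = L. A non-terminal position is W if it has a move to some L; otherwise it is L.
No move ever increases a pile, so every position that can arise here has a ≤ 4 and b ≤ 5; it is enough to label the cells with 0 ≤ a ≤ 4 and 0 ≤ b ≤ 5.
Every move lowers a or b (never raises either), so fill the grid row by row in increasing a, and left to right within a row: each cell's successors are then already labelled.
      b=0  b=1  b=2  b=3  b=4  b=5
a=0:    L    L    L    W    W    W
a=1:    L    L    L    W    W    W
a=2:    W    W    W    L    L    L
a=3:    W    W    W    L    L    L
a=4:    L    L    L    W    W    W
Cells with no legal move (terminal, hence L): (0,0), (0,1), (0,2), (1,0), (1,1), (1,2).
The remaining L cells, each justified by listing all of its moves:
(2,3): →(0,3)(W), (2,0)(W) — all W, so L
(2,4): →(0,4)(W), (2,1)(W) — all W, so L
(2,5): →(0,5)(W), (2,2)(W), (2,0)(W) — all W, so L
(3,3): →(1,3)(W), (3,0)(W) — all W, so L
(3,4): →(1,4)(W), (3,1)(W) — all W, so L
(3,5): →(1,5)(W), (3,2)(W), (3,0)(W) — all W, so L
(4,0): →(2,0)(W) only, which is W, so L
(4,1): →(2,1)(W) only, which is W, so L
(4,2): →(2,2)(W) only, which is W, so L
Every other cell has at least one move into one of the L cells above, so it is W.
From (4,5), the L positions reachable in one move are: (2,5), (4,2), (4,0). Any move reaching one of these is winning.

Move to (2,5).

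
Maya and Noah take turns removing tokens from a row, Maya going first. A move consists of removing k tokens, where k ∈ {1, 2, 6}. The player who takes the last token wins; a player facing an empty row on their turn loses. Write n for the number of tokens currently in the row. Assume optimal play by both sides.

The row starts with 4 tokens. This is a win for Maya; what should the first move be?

Remove 1, leaving 3.

Positions with no move are L. A position that does have a move is losing for the player to move precisely when every available move leads to a winning position for the opponent. Fill in the labels:
n=0: no move → L
n=1: →0(L), so W
n=2: →0(L), so W
n=3: →2(W), 1(W) — all W, so L
n=4: →3(L), so W
From 4, the L positions reachable in one move are: 3.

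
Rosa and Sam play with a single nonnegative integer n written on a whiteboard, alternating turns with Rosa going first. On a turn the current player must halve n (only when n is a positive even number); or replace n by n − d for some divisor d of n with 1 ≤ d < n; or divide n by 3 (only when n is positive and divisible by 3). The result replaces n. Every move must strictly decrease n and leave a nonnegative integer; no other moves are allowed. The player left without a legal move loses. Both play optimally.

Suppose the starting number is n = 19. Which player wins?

Work bottom-up. With no move the player to move loses. Otherwise the position is W if at least one move leads to an L position for the opponent, and L if every move leads to a W.
n=0: no move → L
n=1: no move → L
n=2: W (go to 1, an L position)
n=3: W (go to 1, an L position)
n=4: L (options 2(W), 3(W) are all W)
n=5: W (go to 4, an L position)
n=6: W (go to 4, an L position)
n=7: L (sole option 6(W) is W)
n=8: W (go to 4, an L position)
n=9: L (options 3(W), 6(W), 8(W) are all W)
n=10: W (go to 9, an L position)
n=11: L (sole option 10(W) is W)
n=12: W (go to 4, an L position)
n=13: L (sole option 12(W) is W)
n=14: W (go to 7, an L position)
n=15: L (options 5(W), 10(W), 12(W), 14(W) are all W)
n=16: W (go to 15, an L position)
n=17: L (sole option 16(W) is W)
n=18: W (go to 9, an L position)
n=19: L (sole option 18(W) is W)
The starting position 19 is L: whatever Rosa does, the opponent receives a W position.

Sam wins.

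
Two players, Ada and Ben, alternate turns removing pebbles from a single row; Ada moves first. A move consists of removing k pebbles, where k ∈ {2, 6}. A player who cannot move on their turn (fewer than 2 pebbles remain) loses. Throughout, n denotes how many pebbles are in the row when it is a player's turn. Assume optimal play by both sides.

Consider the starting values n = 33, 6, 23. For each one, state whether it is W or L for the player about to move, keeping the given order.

33: L, 6: W, 23: W

Label each position W (a win for the player to move) or L (a loss). A position with no legal move is L; any other position is W exactly when some move reaches an L, and L when every move reaches a W.
n=0: no move → L
n=1: no move → L
n=2: W (go to 0, an L position)
n=3: W (go to 1, an L position)
n=4: L (sole option 2(W) is W)
n=5: L (sole option 3(W) is W)
n=6: W (go to 4, an L position)
n=7: W (go to 5, an L position)
n=8: L (options 6(W), 2(W) are all W)
n=9: L (options 7(W), 3(W) are all W)
n=10: W (go to 8, an L position)
n=11: W (go to 9, an L position)
n=12: L (options 10(W), 6(W) are all W)
n=13: L (options 11(W), 7(W) are all W)
n=14: W (go to 12, an L position)
n=15: W (go to 13, an L position)
n=16: L (options 14(W), 10(W) are all W)
n=17: L (options 15(W), 11(W) are all W)
n=18: W (go to 16, an L position)
n=19: W (go to 17, an L position)
n=20: L (options 18(W), 14(W) are all W)
n=21: L (options 19(W), 15(W) are all W)
n=22: W (go to 20, an L position)
n=23: W (go to 21, an L position)
n=24: L (options 22(W), 18(W) are all W)
n=25: L (options 23(W), 19(W) are all W)
n=26: W (go to 24, an L position)
n=27: W (go to 25, an L position)
n=28: L (options 26(W), 22(W) are all W)
n=29: L (options 27(W), 23(W) are all W)
n=30: W (go to 28, an L position)
n=31: W (go to 29, an L position)
n=32: L (options 30(W), 26(W) are all W)
n=33: L (options 31(W), 27(W) are all W)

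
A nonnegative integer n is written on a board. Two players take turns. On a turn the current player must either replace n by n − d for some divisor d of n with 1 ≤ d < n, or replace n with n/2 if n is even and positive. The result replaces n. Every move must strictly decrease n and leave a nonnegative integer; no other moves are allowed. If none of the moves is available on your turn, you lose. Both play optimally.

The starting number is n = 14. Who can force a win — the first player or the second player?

The first player wins.

Positions with no move are L. A position that does have a move is losing for the player to move precisely when every available move leads to a winning position for the opponent. Fill in the labels:
n=0: no move → L
n=1: no move → L
n=2: can move to 1, which is L ⇒ W
n=3: the only move is to 2(W), a W ⇒ L
n=4: can move to 3, which is L ⇒ W
n=5: the only move is to 4(W), a W ⇒ L
n=6: can move to 3, which is L ⇒ W
n=7: the only move is to 6(W), a W ⇒ L
n=8: can move to 7, which is L ⇒ W
n=9: moves to 6(W), 8(W); every one is W ⇒ L
n=10: can move to 5, which is L ⇒ W
n=11: the only move is to 10(W), a W ⇒ L
n=12: can move to 9, which is L ⇒ W
n=13: the only move is to 12(W), a W ⇒ L
n=14: can move to 7, which is L ⇒ W
The starting position 14 is W: the player to move should move to 7, handing over an L position.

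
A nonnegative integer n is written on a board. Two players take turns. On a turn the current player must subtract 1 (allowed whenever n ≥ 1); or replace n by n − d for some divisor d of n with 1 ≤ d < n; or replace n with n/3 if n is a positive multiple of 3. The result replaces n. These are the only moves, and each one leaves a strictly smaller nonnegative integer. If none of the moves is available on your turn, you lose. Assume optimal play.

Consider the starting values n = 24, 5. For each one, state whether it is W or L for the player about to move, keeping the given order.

Classify positions by backward induction: terminal positions (no move available) are L. From any other position, the mover wins iff some move reaches an L.
n=0: no move → L
n=1: reaches L-position 0 → W
n=2: only reaches 1(W), which is W → L
n=3: reaches L-position 2 → W
n=4: reaches L-position 2 → W
n=5: only reaches 4(W), which is W → L
n=6: reaches L-position 2 → W
n=7: only reaches 6(W), which is W → L
n=8: reaches L-position 7 → W
n=9: only reaches 3(W), 6(W), 8(W), all W → L
n=10: reaches L-position 5 → W
n=11: only reaches 10(W), which is W → L
n=12: reaches L-position 9 → W
n=13: only reaches 12(W), which is W → L
n=14: reaches L-position 7 → W
n=15: reaches L-position 5 → W
n=16: only reaches 8(W), 12(W), 14(W), 15(W), all W → L
n=17: reaches L-position 16 → W
n=18: reaches L-position 9 → W
n=19: only reaches 18(W), which is W → L
n=20: reaches L-position 16 → W
n=21: reaches L-position 7 → W
n=22: reaches L-position 11 → W
n=23: only reaches 22(W), which is W → L
n=24: reaches L-position 16 → W

24: W, 5: L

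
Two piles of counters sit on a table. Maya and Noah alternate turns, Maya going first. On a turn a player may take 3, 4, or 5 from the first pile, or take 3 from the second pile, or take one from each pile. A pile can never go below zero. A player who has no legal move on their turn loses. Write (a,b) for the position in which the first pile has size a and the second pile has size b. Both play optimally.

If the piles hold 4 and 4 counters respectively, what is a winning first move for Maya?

Work bottom-up. With no move the player to move loses. Otherwise the position is W if at least one move leads to an L position for the opponent, and L if every move leads to a W.
No move ever increases a pile, so every position that can arise here has a ≤ 4 and b ≤ 4; it is enough to label the cells with 0 ≤ a ≤ 4 and 0 ≤ b ≤ 4.
Every move lowers a or b (never raises either), so fill the grid row by row in increasing a, and left to right within a row: each cell's successors are then already labelled.
      b=0  b=1  b=2  b=3  b=4
a=0:    L    L    L    W    W
a=1:    L    W    W    W    L
a=2:    L    W    L    W    L
a=3:    W    W    W    W    L
a=4:    W    W    W    L    W
Cells with no legal move (terminal, hence L): (0,0), (0,1), (0,2), (1,0), (2,0).
The remaining L cells, each justified by listing all of its moves:
(1,4): L (options (1,1)(W), (0,3)(W) are all W)
(2,2): L (sole option (1,1)(W) is W)
(2,4): L (options (2,1)(W), (1,3)(W) are all W)
(3,4): L (options (0,4)(W), (3,1)(W), (2,3)(W) are all W)
(4,3): L (options (1,3)(W), (0,3)(W), (4,0)(W), (3,2)(W) are all W)
Every other cell has at least one move into one of the L cells above, so it is W.
From (4,4), the L positions reachable in one move are: (1,4).

Move to (1,4).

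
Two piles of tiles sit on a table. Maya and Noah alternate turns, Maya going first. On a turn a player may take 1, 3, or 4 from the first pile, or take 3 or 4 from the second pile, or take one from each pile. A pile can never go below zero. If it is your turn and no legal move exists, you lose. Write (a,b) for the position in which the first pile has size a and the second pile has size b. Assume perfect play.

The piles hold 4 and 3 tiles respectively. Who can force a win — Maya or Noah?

Compute win/loss labels from the base case upward. A position with no move is L. Any other position is W if it can reach an L in one move, else L.
No move ever increases a pile, so every position that can arise here has a ≤ 4 and b ≤ 3; it is enough to label the cells with 0 ≤ a ≤ 4 and 0 ≤ b ≤ 3.
Every move lowers a or b (never raises either), so fill the grid row by row in increasing a, and left to right within a row: each cell's successors are then already labelled.
      b=0  b=1  b=2  b=3
a=0:    L    L    L    W
a=1:    W    W    W    W
a=2:    L    L    L    W
a=3:    W    W    W    W
a=4:    W    W    W    L
Cells with no legal move (terminal, hence L): (0,0), (0,1), (0,2).
The remaining L cells, each justified by listing all of its moves:
(2,0): L (sole option (1,0)(W) is W)
(2,1): L (options (1,1)(W), (1,0)(W) are all W)
(2,2): L (options (1,2)(W), (1,1)(W) are all W)
(4,3): L (options (3,3)(W), (1,3)(W), (0,3)(W), (4,0)(W), (3,2)(W) are all W)
Every other cell has at least one move into one of the L cells above, so it is W.
Every move from (4,3) reaches a W position, so the mover loses.

Noah wins.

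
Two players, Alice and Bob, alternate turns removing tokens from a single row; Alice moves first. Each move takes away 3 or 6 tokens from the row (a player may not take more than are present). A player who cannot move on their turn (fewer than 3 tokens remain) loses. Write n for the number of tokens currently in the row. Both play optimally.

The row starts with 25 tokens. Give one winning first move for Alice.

Classify positions by backward induction: terminal positions (no move available) are L. From any other position, the mover wins iff some move reaches an L.
n=0: no move → L
n=1: no move → L
n=2: no move → L
n=3: can move to 0, which is L ⇒ W
n=4: can move to 1, which is L ⇒ W
n=5: can move to 2, which is L ⇒ W
n=6: can move to 0, which is L ⇒ W
n=7: can move to 1, which is L ⇒ W
n=8: can move to 2, which is L ⇒ W
n=9: moves to 6(W), 3(W); every one is W ⇒ L
n=10: moves to 7(W), 4(W); every one is W ⇒ L
n=11: moves to 8(W), 5(W); every one is W ⇒ L
n=12: can move to 9, which is L ⇒ W
n=13: can move to 10, which is L ⇒ W
n=14: can move to 11, which is L ⇒ W
n=15: can move to 9, which is L ⇒ W
n=16: can move to 10, which is L ⇒ W
n=17: can move to 11, which is L ⇒ W
n=18: moves to 15(W), 12(W); every one is W ⇒ L
n=19: moves to 16(W), 13(W); every one is W ⇒ L
n=20: moves to 17(W), 14(W); every one is W ⇒ L
n=21: can move to 18, which is L ⇒ W
n=22: can move to 19, which is L ⇒ W
n=23: can move to 20, which is L ⇒ W
n=24: can move to 18, which is L ⇒ W
n=25: can move to 19, which is L ⇒ W
From 25, the L positions reachable in one move are: 19.

Remove 6, leaving 19.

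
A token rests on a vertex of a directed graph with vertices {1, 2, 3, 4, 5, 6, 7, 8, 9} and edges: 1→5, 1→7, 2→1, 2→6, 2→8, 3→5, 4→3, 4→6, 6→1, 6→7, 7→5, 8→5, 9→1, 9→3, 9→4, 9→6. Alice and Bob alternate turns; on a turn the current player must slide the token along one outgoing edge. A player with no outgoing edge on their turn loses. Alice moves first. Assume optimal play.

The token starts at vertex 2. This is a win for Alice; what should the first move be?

Move to 6.

Classify positions by backward induction: terminal positions (no move available) are L. From any other position, the mover wins iff some move reaches an L.
Every edge goes from a vertex to one that appears earlier in the order 5, 3, 7, 8, 1, 6, 4, 9, 2, so processing vertices in that order labels each vertex after all of its successors.
5: no outgoing edge → L
3: W (go to 5, an L position)
7: W (go to 5, an L position)
8: W (go to 5, an L position)
1: W (go to 5, an L position)
6: L (options 1(W), 7(W) are all W)
4: W (go to 6, an L position)
9: W (go to 6, an L position)
2: W (go to 6, an L position)
From 2, the L positions reachable in one move are: 6.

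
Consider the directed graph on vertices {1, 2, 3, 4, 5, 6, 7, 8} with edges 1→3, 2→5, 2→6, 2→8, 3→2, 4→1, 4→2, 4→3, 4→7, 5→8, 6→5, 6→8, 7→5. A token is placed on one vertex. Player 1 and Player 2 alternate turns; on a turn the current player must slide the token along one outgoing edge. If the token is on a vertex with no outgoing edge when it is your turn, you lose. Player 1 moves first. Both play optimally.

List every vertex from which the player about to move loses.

Positions with no move are L. A position that does have a move is losing for the player to move precisely when every available move leads to a winning position for the opponent. Fill in the labels:
Every edge goes from a vertex to one that appears earlier in the order 8, 5, 6, 2, 3, 1, 7, 4, so processing vertices in that order labels each vertex after all of its successors.
8: no outgoing edge → L
5: can move to 8, which is L ⇒ W
6: can move to 8, which is L ⇒ W
2: can move to 8, which is L ⇒ W
3: the only move is to 2(W), a W ⇒ L
1: can move to 3, which is L ⇒ W
7: the only move is to 5(W), a W ⇒ L
4: can move to 7, which is L ⇒ W
The losing starting vertices are exactly the entries labelled L in this table (3 of them).

3, 7, 8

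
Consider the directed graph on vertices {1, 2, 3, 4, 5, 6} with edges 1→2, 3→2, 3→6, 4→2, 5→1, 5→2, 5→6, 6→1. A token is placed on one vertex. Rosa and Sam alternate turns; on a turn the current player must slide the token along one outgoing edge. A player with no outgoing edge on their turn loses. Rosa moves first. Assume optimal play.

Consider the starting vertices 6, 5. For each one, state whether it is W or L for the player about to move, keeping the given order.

6: L, 5: W

Build the W/L table. Terminal = L. A non-terminal position is W if it has a move to some L; otherwise it is L.
Every edge goes from a vertex to one that appears earlier in the order 2, 1, 4, 6, 3, 5, so processing vertices in that order labels each vertex after all of its successors.
2: no outgoing edge → L
1: →2(L), so W
4: →2(L), so W
6: →1(W) only, which is W, so L
3: →6(L), so W
5: →6(L), so W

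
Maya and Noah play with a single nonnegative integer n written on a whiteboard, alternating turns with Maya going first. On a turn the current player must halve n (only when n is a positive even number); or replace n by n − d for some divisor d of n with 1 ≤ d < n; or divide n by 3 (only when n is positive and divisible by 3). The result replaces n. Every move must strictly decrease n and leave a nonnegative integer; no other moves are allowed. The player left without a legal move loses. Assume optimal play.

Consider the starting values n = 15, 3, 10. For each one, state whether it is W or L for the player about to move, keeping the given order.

15: L, 3: W, 10: W

Classify positions by backward induction: terminal positions (no move available) are L. From any other position, the mover wins iff some move reaches an L.
n=0: no move → L
n=1: no move → L
n=2: reaches L-position 1 → W
n=3: reaches L-position 1 → W
n=4: only reaches 2(W), 3(W), all W → L
n=5: reaches L-position 4 → W
n=6: reaches L-position 4 → W
n=7: only reaches 6(W), which is W → L
n=8: reaches L-position 4 → W
n=9: only reaches 3(W), 6(W), 8(W), all W → L
n=10: reaches L-position 9 → W
n=11: only reaches 10(W), which is W → L
n=12: reaches L-position 4 → W
n=13: only reaches 12(W), which is W → L
n=14: reaches L-position 7 → W
n=15: only reaches 5(W), 10(W), 12(W), 14(W), all W → L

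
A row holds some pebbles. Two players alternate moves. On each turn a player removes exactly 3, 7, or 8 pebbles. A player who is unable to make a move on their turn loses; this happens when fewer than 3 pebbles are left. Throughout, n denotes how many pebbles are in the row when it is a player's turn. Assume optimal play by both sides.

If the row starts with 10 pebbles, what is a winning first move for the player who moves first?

Compute win/loss labels from the base case upward. A position with no move is L. Any other position is W if it can reach an L in one move, else L.
n=0: no move → L
n=1: no move → L
n=2: no move → L
n=3: can move to 0, which is L ⇒ W
n=4: can move to 1, which is L ⇒ W
n=5: can move to 2, which is L ⇒ W
n=6: the only move is to 3(W), a W ⇒ L
n=7: can move to 0, which is L ⇒ W
n=8: can move to 1, which is L ⇒ W
n=9: can move to 6, which is L ⇒ W
n=10: can move to 2, which is L ⇒ W
From 10, the L positions reachable in one move are: 2.

Remove 8, leaving 2.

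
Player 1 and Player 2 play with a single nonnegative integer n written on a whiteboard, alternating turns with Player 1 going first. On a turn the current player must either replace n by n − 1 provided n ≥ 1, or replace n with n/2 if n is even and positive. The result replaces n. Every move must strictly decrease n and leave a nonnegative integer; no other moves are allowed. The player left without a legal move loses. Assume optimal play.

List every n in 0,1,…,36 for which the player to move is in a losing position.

Label each position W (a win for the player to move) or L (a loss). A position with no legal move is L; any other position is W exactly when some move reaches an L, and L when every move reaches a W.
n=0: no move → L
n=1: reaches L-position 0 → W
n=2: only reaches 1(W), which is W → L
n=3: reaches L-position 2 → W
n=4: reaches L-position 2 → W
n=5: only reaches 4(W), which is W → L
n=6: reaches L-position 5 → W
n=7: only reaches 6(W), which is W → L
n=8: reaches L-position 7 → W
n=9: only reaches 8(W), which is W → L
n=10: reaches L-position 5 → W
n=11: only reaches 10(W), which is W → L
n=12: reaches L-position 11 → W
n=13: only reaches 12(W), which is W → L
n=14: reaches L-position 7 → W
n=15: only reaches 14(W), which is W → L
n=16: reaches L-position 15 → W
n=17: only reaches 16(W), which is W → L
n=18: reaches L-position 9 → W
n=19: only reaches 18(W), which is W → L
n=20: reaches L-position 19 → W
n=21: only reaches 20(W), which is W → L
n=22: reaches L-position 11 → W
n=23: only reaches 22(W), which is W → L
n=24: reaches L-position 23 → W
n=25: only reaches 24(W), which is W → L
n=26: reaches L-position 13 → W
n=27: only reaches 26(W), which is W → L
n=28: reaches L-position 27 → W
n=29: only reaches 28(W), which is W → L
n=30: reaches L-position 15 → W
n=31: only reaches 30(W), which is W → L
n=32: reaches L-position 31 → W
n=33: only reaches 32(W), which is W → L
n=34: reaches L-position 17 → W
n=35: only reaches 34(W), which is W → L
n=36: reaches L-position 35 → W
The losing starting values of n are exactly the entries labelled L in this table (18 of them).

0, 2, 5, 7, 9, 11, 13, 15, 17, 19, 21, 23, 25, 27, 29, 31, 33, 35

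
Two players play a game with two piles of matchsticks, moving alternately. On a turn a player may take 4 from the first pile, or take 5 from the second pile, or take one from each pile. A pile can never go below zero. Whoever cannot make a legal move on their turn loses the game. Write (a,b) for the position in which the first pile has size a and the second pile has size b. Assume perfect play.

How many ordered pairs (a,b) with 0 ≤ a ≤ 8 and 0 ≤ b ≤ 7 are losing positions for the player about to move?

Build the W/L table. Terminal = L. A non-terminal position is W if it has a move to some L; otherwise it is L.
Every move lowers a or b (never raises either), so fill the grid row by row in increasing a, and left to right within a row: each cell's successors are then already labelled.
      b=0  b=1  b=2  b=3  b=4  b=5  b=6  b=7
a=0:    L    L    L    L    L    W    W    W
a=1:    L    W    W    W    W    W    L    L
a=2:    L    W    L    L    L    W    L    W
a=3:    L    W    L    W    W    W    L    W
a=4:    W    W    W    W    W    L    L    W
a=5:    W    L    L    L    L    L    W    W
a=6:    W    L    W    W    W    W    W    L
a=7:    W    L    W    L    L    L    W    L
a=8:    L    L    W    L    W    W    W    L
Cells with no legal move (terminal, hence L): (0,0), (0,1), (0,2), (0,3), (0,4), (1,0), (2,0), (3,0).
The remaining L cells, each justified by listing all of its moves:
(1,6): only reaches (1,1)(W), (0,5)(W), all W → L
(1,7): only reaches (1,2)(W), (0,6)(W), all W → L
(2,2): only reaches (1,1)(W), which is W → L
(2,3): only reaches (1,2)(W), which is W → L
(2,4): only reaches (1,3)(W), which is W → L
(2,6): only reaches (2,1)(W), (1,5)(W), all W → L
(3,2): only reaches (2,1)(W), which is W → L
(3,6): only reaches (3,1)(W), (2,5)(W), all W → L
(4,5): only reaches (0,5)(W), (4,0)(W), (3,4)(W), all W → L
(4,6): only reaches (0,6)(W), (4,1)(W), (3,5)(W), all W → L
(5,1): only reaches (1,1)(W), (4,0)(W), all W → L
(5,2): only reaches (1,2)(W), (4,1)(W), all W → L
(5,3): only reaches (1,3)(W), (4,2)(W), all W → L
(5,4): only reaches (1,4)(W), (4,3)(W), all W → L
(5,5): only reaches (1,5)(W), (5,0)(W), (4,4)(W), all W → L
(6,1): only reaches (2,1)(W), (5,0)(W), all W → L
(6,7): only reaches (2,7)(W), (6,2)(W), (5,6)(W), all W → L
(7,1): only reaches (3,1)(W), (6,0)(W), all W → L
(7,3): only reaches (3,3)(W), (6,2)(W), all W → L
(7,4): only reaches (3,4)(W), (6,3)(W), all W → L
(7,5): only reaches (3,5)(W), (7,0)(W), (6,4)(W), all W → L
(7,7): only reaches (3,7)(W), (7,2)(W), (6,6)(W), all W → L
(8,0): only reaches (4,0)(W), which is W → L
(8,1): only reaches (4,1)(W), (7,0)(W), all W → L
(8,3): only reaches (4,3)(W), (7,2)(W), all W → L
(8,7): only reaches (4,7)(W), (8,2)(W), (7,6)(W), all W → L
Every other cell has at least one move into one of the L cells above, so it is W.
L cells per row: a=0: 5, a=1: 3, a=2: 5, a=3: 3, a=4: 2, a=5: 5, a=6: 2, a=7: 5, a=8: 4; total 34.

34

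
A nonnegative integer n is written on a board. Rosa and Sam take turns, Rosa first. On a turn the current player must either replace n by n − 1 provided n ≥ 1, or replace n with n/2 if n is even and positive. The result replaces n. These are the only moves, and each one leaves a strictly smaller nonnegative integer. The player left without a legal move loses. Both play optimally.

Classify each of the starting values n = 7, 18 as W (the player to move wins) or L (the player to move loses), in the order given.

Label each position W (a win for the player to move) or L (a loss). A position with no legal move is L; any other position is W exactly when some move reaches an L, and L when every move reaches a W.
n=0: no move → L
n=1: can move to 0, which is L ⇒ W
n=2: the only move is to 1(W), a W ⇒ L
n=3: can move to 2, which is L ⇒ W
n=4: can move to 2, which is L ⇒ W
n=5: the only move is to 4(W), a W ⇒ L
n=6: can move to 5, which is L ⇒ W
n=7: the only move is to 6(W), a W ⇒ L
n=8: can move to 7, which is L ⇒ W
n=9: the only move is to 8(W), a W ⇒ L
n=10: can move to 5, which is L ⇒ W
n=11: the only move is to 10(W), a W ⇒ L
n=12: can move to 11, which is L ⇒ W
n=13: the only move is to 12(W), a W ⇒ L
n=14: can move to 7, which is L ⇒ W
n=15: the only move is to 14(W), a W ⇒ L
n=16: can move to 15, which is L ⇒ W
n=17: the only move is to 16(W), a W ⇒ L
n=18: can move to 9, which is L ⇒ W

7: L, 18: W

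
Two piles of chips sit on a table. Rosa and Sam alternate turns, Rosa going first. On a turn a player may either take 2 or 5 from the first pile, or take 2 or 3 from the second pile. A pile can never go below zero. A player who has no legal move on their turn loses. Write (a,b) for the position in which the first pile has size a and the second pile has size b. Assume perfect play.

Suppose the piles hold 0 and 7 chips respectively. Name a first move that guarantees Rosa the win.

Move to (0,5).

Use the standard recursion: the mover loses at a terminal position; elsewhere, the mover wins exactly when some move hands the opponent an L position.
No move ever increases a pile, so every position that can arise here has a ≤ 0 and b ≤ 7; it is enough to label the cells with 0 ≤ a ≤ 0 and 0 ≤ b ≤ 7.
Every move lowers a or b (never raises either), so fill the grid row by row in increasing a, and left to right within a row: each cell's successors are then already labelled.
      b=0  b=1  b=2  b=3  b=4  b=5  b=6  b=7
a=0:    L    L    W    W    W    L    L    W
Cells with no legal move (terminal, hence L): (0,0), (0,1).
The remaining L cells, each justified by listing all of its moves:
(0,5): only reaches (0,3)(W), (0,2)(W), all W → L
(0,6): only reaches (0,4)(W), (0,3)(W), all W → L
Every other cell has at least one move into one of the L cells above, so it is W.
From (0,7), the L positions reachable in one move are: (0,5).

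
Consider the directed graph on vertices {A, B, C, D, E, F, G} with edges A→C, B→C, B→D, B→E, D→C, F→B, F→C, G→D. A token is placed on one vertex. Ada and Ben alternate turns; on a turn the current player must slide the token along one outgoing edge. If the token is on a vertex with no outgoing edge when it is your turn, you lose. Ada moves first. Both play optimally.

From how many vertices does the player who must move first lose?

Positions with no move are L. A position that does have a move is losing for the player to move precisely when every available move leads to a winning position for the opponent. Fill in the labels:
Every edge goes from a vertex to one that appears earlier in the order E, C, D, A, B, F, G, so processing vertices in that order labels each vertex after all of its successors.
E: no outgoing edge → L
C: no outgoing edge → L
D: W (go to C, an L position)
A: W (go to C, an L position)
B: W (go to C, an L position)
F: W (go to C, an L position)
G: L (sole option D(W) is W)
The L vertices are C, E, G; that is 3 in all.

3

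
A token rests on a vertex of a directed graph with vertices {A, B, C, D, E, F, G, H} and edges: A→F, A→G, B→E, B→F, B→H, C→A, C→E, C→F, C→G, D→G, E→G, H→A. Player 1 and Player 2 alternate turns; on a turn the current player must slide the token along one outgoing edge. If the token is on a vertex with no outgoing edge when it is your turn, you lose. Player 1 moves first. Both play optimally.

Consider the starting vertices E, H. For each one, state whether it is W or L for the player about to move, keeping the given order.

E: W, H: L

Work bottom-up. With no move the player to move loses. Otherwise the position is W if at least one move leads to an L position for the opponent, and L if every move leads to a W.
Every edge goes from a vertex to one that appears earlier in the order G, F, A, E, H, C, D, B, so processing vertices in that order labels each vertex after all of its successors.
G: no outgoing edge → L
F: no outgoing edge → L
A: W (go to F, an L position)
E: W (go to G, an L position)
H: L (sole option A(W) is W)
C: W (go to F, an L position)
D: W (go to G, an L position)
B: W (go to H, an L position)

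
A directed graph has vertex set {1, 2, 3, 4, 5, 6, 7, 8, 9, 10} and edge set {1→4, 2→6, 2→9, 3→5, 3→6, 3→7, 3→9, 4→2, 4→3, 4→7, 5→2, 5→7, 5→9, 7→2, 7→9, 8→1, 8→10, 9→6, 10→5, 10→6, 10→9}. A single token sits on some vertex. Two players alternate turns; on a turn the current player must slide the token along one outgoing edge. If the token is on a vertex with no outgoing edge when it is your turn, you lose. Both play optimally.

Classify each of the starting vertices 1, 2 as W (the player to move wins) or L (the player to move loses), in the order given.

Positions with no move are L. A position that does have a move is losing for the player to move precisely when every available move leads to a winning position for the opponent. Fill in the labels:
Every edge goes from a vertex to one that appears earlier in the order 6, 9, 2, 7, 5, 3, 4, 10, 1, 8, so processing vertices in that order labels each vertex after all of its successors.
6: no outgoing edge → L
9: →6(L), so W
2: →6(L), so W
7: →2(W), 9(W) — all W, so L
5: →7(L), so W
3: →7(L), so W
4: →7(L), so W
10: →6(L), so W
1: →4(W) only, which is W, so L
8: →1(L), so W

1: L, 2: W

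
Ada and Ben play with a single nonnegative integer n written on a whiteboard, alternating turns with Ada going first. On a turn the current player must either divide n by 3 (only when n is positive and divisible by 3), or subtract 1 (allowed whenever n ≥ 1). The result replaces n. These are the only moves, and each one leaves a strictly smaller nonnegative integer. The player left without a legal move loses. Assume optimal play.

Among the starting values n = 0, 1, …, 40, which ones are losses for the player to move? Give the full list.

Use the standard recursion: the mover loses at a terminal position; elsewhere, the mover wins exactly when some move hands the opponent an L position.
n=0: no move → L
n=1: can move to 0, which is L ⇒ W
n=2: the only move is to 1(W), a W ⇒ L
n=3: can move to 2, which is L ⇒ W
n=4: the only move is to 3(W), a W ⇒ L
n=5: can move to 4, which is L ⇒ W
n=6: can move to 2, which is L ⇒ W
n=7: the only move is to 6(W), a W ⇒ L
n=8: can move to 7, which is L ⇒ W
n=9: moves to 3(W), 8(W); every one is W ⇒ L
n=10: can move to 9, which is L ⇒ W
n=11: the only move is to 10(W), a W ⇒ L
n=12: can move to 4, which is L ⇒ W
n=13: the only move is to 12(W), a W ⇒ L
n=14: can move to 13, which is L ⇒ W
n=15: moves to 5(W), 14(W); every one is W ⇒ L
n=16: can move to 15, which is L ⇒ W
n=17: the only move is to 16(W), a W ⇒ L
n=18: can move to 17, which is L ⇒ W
n=19: the only move is to 18(W), a W ⇒ L
n=20: can move to 19, which is L ⇒ W
n=21: can move to 7, which is L ⇒ W
n=22: the only move is to 21(W), a W ⇒ L
n=23: can move to 22, which is L ⇒ W
n=24: moves to 8(W), 23(W); every one is W ⇒ L
n=25: can move to 24, which is L ⇒ W
n=26: the only move is to 25(W), a W ⇒ L
n=27: can move to 9, which is L ⇒ W
n=28: the only move is to 27(W), a W ⇒ L
n=29: can move to 28, which is L ⇒ W
n=30: moves to 10(W), 29(W); every one is W ⇒ L
n=31: can move to 30, which is L ⇒ W
n=32: the only move is to 31(W), a W ⇒ L
n=33: can move to 11, which is L ⇒ W
n=34: the only move is to 33(W), a W ⇒ L
n=35: can move to 34, which is L ⇒ W
n=36: moves to 12(W), 35(W); every one is W ⇒ L
n=37: can move to 36, which is L ⇒ W
n=38: the only move is to 37(W), a W ⇒ L
n=39: can move to 13, which is L ⇒ W
n=40: the only move is to 39(W), a W ⇒ L
The losing starting values of n are exactly the entries labelled L in this table (20 of them).

0, 2, 4, 7, 9, 11, 13, 15, 17, 19, 22, 24, 26, 28, 30, 32, 34, 36, 38, 40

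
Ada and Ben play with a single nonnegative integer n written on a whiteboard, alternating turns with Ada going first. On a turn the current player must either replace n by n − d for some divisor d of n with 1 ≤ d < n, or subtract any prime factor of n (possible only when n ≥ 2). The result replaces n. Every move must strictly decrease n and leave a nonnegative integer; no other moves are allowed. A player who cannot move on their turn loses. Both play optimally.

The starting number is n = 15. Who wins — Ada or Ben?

Build the W/L table. Terminal = L. A non-terminal position is W if it has a move to some L; otherwise it is L.
n=0: no move → L
n=1: no move → L
n=2: can move to 0, which is L ⇒ W
n=3: can move to 0, which is L ⇒ W
n=4: moves to 2(W), 3(W); every one is W ⇒ L
n=5: can move to 0, which is L ⇒ W
n=6: can move to 4, which is L ⇒ W
n=7: can move to 0, which is L ⇒ W
n=8: can move to 4, which is L ⇒ W
n=9: moves to 6(W), 8(W); every one is W ⇒ L
n=10: can move to 9, which is L ⇒ W
n=11: can move to 0, which is L ⇒ W
n=12: can move to 9, which is L ⇒ W
n=13: can move to 0, which is L ⇒ W
n=14: moves to 7(W), 12(W), 13(W); every one is W ⇒ L
n=15: can move to 14, which is L ⇒ W
The starting position 15 is W: Ada should move to 14, handing over an L position.

Ada wins.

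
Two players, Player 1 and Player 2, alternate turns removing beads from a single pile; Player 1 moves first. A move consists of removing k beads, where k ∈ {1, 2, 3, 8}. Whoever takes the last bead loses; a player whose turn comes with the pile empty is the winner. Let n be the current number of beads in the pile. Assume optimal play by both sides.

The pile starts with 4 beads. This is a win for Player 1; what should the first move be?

Remove 3, leaving 1.

Positions with no move are W. A position that does have a move is losing for the player to move precisely when every available move leads to a winning position for the opponent. Fill in the labels:
n=0: no move; the opponent has just taken the last bead and therefore loses → W
n=1: the only move is to 0(W), a W ⇒ L
n=2: can move to 1, which is L ⇒ W
n=3: can move to 1, which is L ⇒ W
n=4: can move to 1, which is L ⇒ W
From 4, the L positions reachable in one move are: 1.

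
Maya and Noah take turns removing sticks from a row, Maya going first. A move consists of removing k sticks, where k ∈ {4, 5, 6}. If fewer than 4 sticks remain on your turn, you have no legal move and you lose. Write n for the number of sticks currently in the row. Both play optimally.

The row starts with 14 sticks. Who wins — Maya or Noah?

Label each position W (a win for the player to move) or L (a loss). A position with no legal move is L; any other position is W exactly when some move reaches an L, and L when every move reaches a W.
n=0: no move → L
n=1: no move → L
n=2: no move → L
n=3: no move → L
n=4: →0(L), so W
n=5: →1(L), so W
n=6: →2(L), so W
n=7: →3(L), so W
n=8: →3(L), so W
n=9: →3(L), so W
n=10: →6(W), 5(W), 4(W) — all W, so L
n=11: →7(W), 6(W), 5(W) — all W, so L
n=12: →8(W), 7(W), 6(W) — all W, so L
n=13: →9(W), 8(W), 7(W) — all W, so L
n=14: →10(L), so W
From 14 Maya can remove 4, leaving 10, reaching an L position.

Maya wins.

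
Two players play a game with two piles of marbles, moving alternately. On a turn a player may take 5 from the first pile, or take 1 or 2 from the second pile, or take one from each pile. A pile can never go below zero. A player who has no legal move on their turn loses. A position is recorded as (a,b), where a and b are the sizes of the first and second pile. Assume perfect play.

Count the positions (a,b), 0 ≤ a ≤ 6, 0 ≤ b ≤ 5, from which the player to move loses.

14

Work bottom-up. With no move the player to move loses. Otherwise the position is W if at least one move leads to an L position for the opponent, and L if every move leads to a W.
Every move lowers a or b (never raises either), so fill the grid row by row in increasing a, and left to right within a row: each cell's successors are then already labelled.
      b=0  b=1  b=2  b=3  b=4  b=5
a=0:    L    W    W    L    W    W
a=1:    L    W    W    L    W    W
a=2:    L    W    W    L    W    W
a=3:    L    W    W    L    W    W
a=4:    L    W    W    L    W    W
a=5:    W    W    L    W    W    L
a=6:    W    L    W    W    L    W
Cells with no legal move (terminal, hence L): (0,0), (1,0), (2,0), (3,0), (4,0).
The remaining L cells, each justified by listing all of its moves:
(0,3): only reaches (0,2)(W), (0,1)(W), all W → L
(1,3): only reaches (1,2)(W), (1,1)(W), (0,2)(W), all W → L
(2,3): only reaches (2,2)(W), (2,1)(W), (1,2)(W), all W → L
(3,3): only reaches (3,2)(W), (3,1)(W), (2,2)(W), all W → L
(4,3): only reaches (4,2)(W), (4,1)(W), (3,2)(W), all W → L
(5,2): only reaches (0,2)(W), (5,1)(W), (5,0)(W), (4,1)(W), all W → L
(5,5): only reaches (0,5)(W), (5,4)(W), (5,3)(W), (4,4)(W), all W → L
(6,1): only reaches (1,1)(W), (6,0)(W), (5,0)(W), all W → L
(6,4): only reaches (1,4)(W), (6,3)(W), (6,2)(W), (5,3)(W), all W → L
Every other cell has at least one move into one of the L cells above, so it is W.
L cells per row: a=0: 2, a=1: 2, a=2: 2, a=3: 2, a=4: 2, a=5: 2, a=6: 2; total 14.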